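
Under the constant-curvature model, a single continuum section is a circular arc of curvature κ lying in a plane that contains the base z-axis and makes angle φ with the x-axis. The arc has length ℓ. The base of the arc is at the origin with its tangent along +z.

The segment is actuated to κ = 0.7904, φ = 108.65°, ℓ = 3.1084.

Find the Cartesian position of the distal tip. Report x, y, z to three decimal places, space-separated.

θ = κ·ℓ = 0.7904 × 3.1084 = 2.45688 rad
ρ = (1 − cos θ)/κ = (1 − -0.77460)/0.7904 = 2.24519
z = sin θ / κ = 0.63245/0.7904 = 0.80017
x = ρ cos φ = 2.24519 × cos(108.65°) = -0.71798
y = ρ sin φ = 2.24519 × sin(108.65°) = 2.12730

-0.718 2.127 0.800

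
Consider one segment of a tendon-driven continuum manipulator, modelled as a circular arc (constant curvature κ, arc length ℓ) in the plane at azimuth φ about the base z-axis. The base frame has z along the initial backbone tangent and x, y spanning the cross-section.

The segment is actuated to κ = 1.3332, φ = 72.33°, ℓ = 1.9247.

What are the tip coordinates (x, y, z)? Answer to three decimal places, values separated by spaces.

0.419 1.314 0.408

θ = κ·ℓ = 1.3332 × 1.9247 = 2.56601 rad
ρ = (1 − cos θ)/κ = (1 − -0.83888)/1.3332 = 1.37929
z = sin θ / κ = 0.54432/1.3332 = 0.40828
x = ρ cos φ = 1.37929 × cos(72.33°) = 0.41866
y = ρ sin φ = 1.37929 × sin(72.33°) = 1.31422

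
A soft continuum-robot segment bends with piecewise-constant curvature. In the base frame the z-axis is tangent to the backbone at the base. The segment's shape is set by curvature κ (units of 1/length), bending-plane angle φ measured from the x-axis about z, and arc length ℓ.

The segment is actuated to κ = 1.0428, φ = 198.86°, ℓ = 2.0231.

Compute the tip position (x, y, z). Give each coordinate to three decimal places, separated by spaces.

θ = κ·ℓ = 1.0428 × 2.0231 = 2.10969 rad
ρ = (1 − cos θ)/κ = (1 − -0.51319)/1.0428 = 1.45108
z = sin θ / κ = 0.85828/1.0428 = 0.82305
x = ρ cos φ = 1.45108 × cos(198.86°) = -1.37317
y = ρ sin φ = 1.45108 × sin(198.86°) = -0.46907

-1.373 -0.469 0.823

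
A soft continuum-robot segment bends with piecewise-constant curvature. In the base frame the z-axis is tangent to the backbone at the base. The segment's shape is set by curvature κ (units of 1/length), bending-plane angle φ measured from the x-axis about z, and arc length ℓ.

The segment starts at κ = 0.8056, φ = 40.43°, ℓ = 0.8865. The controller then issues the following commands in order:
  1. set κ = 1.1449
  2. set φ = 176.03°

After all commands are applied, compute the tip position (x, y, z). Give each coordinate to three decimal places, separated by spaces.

initial: κ=0.8056, φ=40.43°, ℓ=0.8865
cmd 1: set κ=1.1449 → (κ,φ,ℓ)=(1.1449,40.43°,0.8865) → tip=(0.3140,0.2676,0.7419)
cmd 2: set φ=176.03° → (κ,φ,ℓ)=(1.1449,176.03°,0.8865) → tip=(-0.4116,0.0286,0.7419)

-0.412 0.029 0.742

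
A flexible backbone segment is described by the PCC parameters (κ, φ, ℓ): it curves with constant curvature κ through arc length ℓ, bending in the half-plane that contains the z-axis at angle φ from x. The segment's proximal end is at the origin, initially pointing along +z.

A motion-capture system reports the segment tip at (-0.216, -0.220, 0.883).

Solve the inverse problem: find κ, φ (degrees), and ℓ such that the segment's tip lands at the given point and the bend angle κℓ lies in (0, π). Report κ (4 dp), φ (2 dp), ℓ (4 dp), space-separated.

ρ = √(x²+y²) = √(-0.216² + -0.220²) = 0.30831
φ = atan2(y, x) mod 360° = atan2(-0.220, -0.216) = 225.5256°
|p|² = ρ² + z² = 0.30831² + 0.883² = 0.87474
κ = 2ρ / |p|² = 2×0.30831 / 0.87474 = 0.70492
θ = 2·atan2(ρ, z) = 2·atan2(0.30831, 0.883) = 0.67186 rad
ℓ = θ/κ = 0.67186/0.70492 = 0.95310

0.7049 225.53 0.9531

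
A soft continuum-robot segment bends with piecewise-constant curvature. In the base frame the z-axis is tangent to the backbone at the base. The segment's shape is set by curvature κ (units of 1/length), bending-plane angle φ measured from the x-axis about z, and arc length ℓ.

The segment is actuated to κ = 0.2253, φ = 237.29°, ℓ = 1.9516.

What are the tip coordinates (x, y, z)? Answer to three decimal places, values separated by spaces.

θ = κ·ℓ = 0.2253 × 1.9516 = 0.43970 rad
ρ = (1 − cos θ)/κ = (1 − 0.90488)/0.2253 = 0.42219
z = sin θ / κ = 0.42566/0.2253 = 1.88932
x = ρ cos φ = 0.42219 × cos(237.29°) = -0.22814
y = ρ sin φ = 0.42219 × sin(237.29°) = -0.35523

-0.228 -0.355 1.889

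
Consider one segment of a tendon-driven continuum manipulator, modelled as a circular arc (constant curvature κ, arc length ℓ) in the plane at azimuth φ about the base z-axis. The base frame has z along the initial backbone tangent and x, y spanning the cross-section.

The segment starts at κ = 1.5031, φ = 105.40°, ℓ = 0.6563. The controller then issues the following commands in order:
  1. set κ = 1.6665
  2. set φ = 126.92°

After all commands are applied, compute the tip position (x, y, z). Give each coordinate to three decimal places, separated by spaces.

-0.195 0.259 0.533

initial: κ=1.5031, φ=105.40°, ℓ=0.6563
cmd 1: set κ=1.6665 → (κ,φ,ℓ)=(1.6665,105.40°,0.6563) → tip=(-0.0862,0.3129,0.5331)
cmd 2: set φ=126.92° → (κ,φ,ℓ)=(1.6665,126.92°,0.6563) → tip=(-0.1949,0.2594,0.5331)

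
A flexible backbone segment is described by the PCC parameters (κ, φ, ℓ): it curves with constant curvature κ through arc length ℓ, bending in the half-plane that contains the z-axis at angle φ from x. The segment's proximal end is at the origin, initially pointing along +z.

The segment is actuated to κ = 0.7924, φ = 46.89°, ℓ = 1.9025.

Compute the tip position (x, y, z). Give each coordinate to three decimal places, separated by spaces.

0.808 0.863 1.259

θ = κ·ℓ = 0.7924 × 1.9025 = 1.50754 rad
ρ = (1 − cos θ)/κ = (1 − 0.06321)/0.7924 = 1.18221
z = sin θ / κ = 0.99800/0.7924 = 1.25946
x = ρ cos φ = 1.18221 × cos(46.89°) = 0.80793
y = ρ sin φ = 1.18221 × sin(46.89°) = 0.86307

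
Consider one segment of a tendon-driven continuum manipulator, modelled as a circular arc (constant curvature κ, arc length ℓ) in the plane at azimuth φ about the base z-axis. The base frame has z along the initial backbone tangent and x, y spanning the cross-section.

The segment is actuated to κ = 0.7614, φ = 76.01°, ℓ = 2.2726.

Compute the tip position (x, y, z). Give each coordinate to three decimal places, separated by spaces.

θ = κ·ℓ = 0.7614 × 2.2726 = 1.73036 rad
ρ = (1 − cos θ)/κ = (1 − -0.15889)/0.7614 = 1.52205
z = sin θ / κ = 0.98730/0.7614 = 1.29669
x = ρ cos φ = 1.52205 × cos(76.01°) = 0.36796
y = ρ sin φ = 1.52205 × sin(76.01°) = 1.47690

0.368 1.477 1.297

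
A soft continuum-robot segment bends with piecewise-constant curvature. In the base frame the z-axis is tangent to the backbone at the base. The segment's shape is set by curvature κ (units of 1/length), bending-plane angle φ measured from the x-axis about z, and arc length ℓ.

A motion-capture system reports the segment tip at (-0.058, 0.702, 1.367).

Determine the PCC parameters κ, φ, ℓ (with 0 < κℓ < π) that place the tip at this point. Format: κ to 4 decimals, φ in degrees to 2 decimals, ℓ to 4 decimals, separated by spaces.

0.5957 94.72 1.5974

ρ = √(x²+y²) = √(-0.058² + 0.702²) = 0.70439
φ = atan2(y, x) mod 360° = atan2(0.702, -0.058) = 94.7231°
|p|² = ρ² + z² = 0.70439² + 1.367² = 2.36486
κ = 2ρ / |p|² = 2×0.70439 / 2.36486 = 0.59572
θ = 2·atan2(ρ, z) = 2·atan2(0.70439, 1.367) = 0.95160 rad
ℓ = θ/κ = 0.95160/0.59572 = 1.59740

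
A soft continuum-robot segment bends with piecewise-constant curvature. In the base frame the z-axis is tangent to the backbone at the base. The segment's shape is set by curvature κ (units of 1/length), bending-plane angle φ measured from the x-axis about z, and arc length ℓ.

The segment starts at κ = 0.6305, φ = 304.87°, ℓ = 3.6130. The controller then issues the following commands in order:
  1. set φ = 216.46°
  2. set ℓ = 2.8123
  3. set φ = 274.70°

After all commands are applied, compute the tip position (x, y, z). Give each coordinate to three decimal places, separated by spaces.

initial: κ=0.6305, φ=304.87°, ℓ=3.6130
cmd 1: set φ=216.46° → (κ,φ,ℓ)=(0.6305,216.46°,3.6130) → tip=(-2.1044,-1.5549,1.2057)
cmd 2: set ℓ=2.8123 → (κ,φ,ℓ)=(0.6305,216.46°,2.8123) → tip=(-1.5320,-1.1320,1.5537)
cmd 3: set φ=274.70° → (κ,φ,ℓ)=(0.6305,274.70°,2.8123) → tip=(0.1561,-1.8984,1.5537)

0.156 -1.898 1.554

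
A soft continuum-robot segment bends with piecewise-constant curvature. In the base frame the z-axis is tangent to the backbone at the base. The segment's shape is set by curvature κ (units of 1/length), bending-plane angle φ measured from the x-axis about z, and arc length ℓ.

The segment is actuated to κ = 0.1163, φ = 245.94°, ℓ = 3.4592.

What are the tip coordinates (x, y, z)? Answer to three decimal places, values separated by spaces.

-0.280 -0.627 3.367

θ = κ·ℓ = 0.1163 × 3.4592 = 0.40230 rad
ρ = (1 − cos θ)/κ = (1 − 0.92016)/0.1163 = 0.68649
z = sin θ / κ = 0.39154/0.1163 = 3.36664
x = ρ cos φ = 0.68649 × cos(245.94°) = -0.27988
y = ρ sin φ = 0.68649 × sin(245.94°) = -0.62685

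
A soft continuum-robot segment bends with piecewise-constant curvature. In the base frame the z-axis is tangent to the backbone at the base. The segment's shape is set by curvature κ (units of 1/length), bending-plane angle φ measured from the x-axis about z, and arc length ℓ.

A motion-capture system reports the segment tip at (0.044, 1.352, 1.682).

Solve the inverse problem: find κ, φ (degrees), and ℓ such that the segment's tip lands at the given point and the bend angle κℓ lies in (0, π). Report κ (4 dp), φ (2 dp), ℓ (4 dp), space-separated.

0.5807 88.14 2.3328

ρ = √(x²+y²) = √(0.044² + 1.352²) = 1.35272
φ = atan2(y, x) mod 360° = atan2(1.352, 0.044) = 88.1360°
|p|² = ρ² + z² = 1.35272² + 1.682² = 4.65896
κ = 2ρ / |p|² = 2×1.35272 / 4.65896 = 0.58069
θ = 2·atan2(ρ, z) = 2·atan2(1.35272, 1.682) = 1.35463 rad
ℓ = θ/κ = 1.35463/0.58069 = 2.33278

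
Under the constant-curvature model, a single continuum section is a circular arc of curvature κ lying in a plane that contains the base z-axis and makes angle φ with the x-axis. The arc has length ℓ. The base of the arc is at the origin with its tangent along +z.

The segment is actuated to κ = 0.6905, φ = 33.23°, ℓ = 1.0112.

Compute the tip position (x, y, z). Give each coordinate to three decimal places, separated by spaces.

θ = κ·ℓ = 0.6905 × 1.0112 = 0.69823 rad
ρ = (1 − cos θ)/κ = (1 − 0.76598)/0.6905 = 0.33892
z = sin θ / κ = 0.64287/0.6905 = 0.93101
x = ρ cos φ = 0.33892 × cos(33.23°) = 0.28350
y = ρ sin φ = 0.33892 × sin(33.23°) = 0.18573

0.283 0.186 0.931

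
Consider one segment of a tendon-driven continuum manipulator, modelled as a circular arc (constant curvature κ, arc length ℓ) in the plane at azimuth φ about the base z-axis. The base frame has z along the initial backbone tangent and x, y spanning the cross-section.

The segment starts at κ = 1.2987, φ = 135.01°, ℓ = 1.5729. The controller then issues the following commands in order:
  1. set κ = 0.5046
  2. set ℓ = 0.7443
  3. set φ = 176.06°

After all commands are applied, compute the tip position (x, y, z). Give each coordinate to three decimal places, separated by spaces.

initial: κ=1.2987, φ=135.01°, ℓ=1.5729
cmd 1: set κ=0.5046 → (κ,φ,ℓ)=(0.5046,135.01°,1.5729) → tip=(-0.4188,0.4186,1.4129)
cmd 2: set ℓ=0.7443 → (κ,φ,ℓ)=(0.5046,135.01°,0.7443) → tip=(-0.0977,0.0977,0.7269)
cmd 3: set φ=176.06° → (κ,φ,ℓ)=(0.5046,176.06°,0.7443) → tip=(-0.1378,0.0095,0.7269)

-0.138 0.009 0.727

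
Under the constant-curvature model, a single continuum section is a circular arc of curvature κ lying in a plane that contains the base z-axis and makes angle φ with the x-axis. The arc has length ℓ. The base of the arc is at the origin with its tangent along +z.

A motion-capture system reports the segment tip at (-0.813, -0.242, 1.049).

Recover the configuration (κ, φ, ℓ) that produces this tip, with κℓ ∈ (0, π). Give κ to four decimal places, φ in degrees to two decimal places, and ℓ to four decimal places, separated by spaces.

0.9322 196.58 1.4589

ρ = √(x²+y²) = √(-0.813² + -0.242²) = 0.84825
φ = atan2(y, x) mod 360° = atan2(-0.242, -0.813) = 196.5763°
|p|² = ρ² + z² = 0.84825² + 1.049² = 1.81993
κ = 2ρ / |p|² = 2×0.84825 / 1.81993 = 0.93218
θ = 2·atan2(ρ, z) = 2·atan2(0.84825, 1.049) = 1.35996 rad
ℓ = θ/κ = 1.35996/0.93218 = 1.45891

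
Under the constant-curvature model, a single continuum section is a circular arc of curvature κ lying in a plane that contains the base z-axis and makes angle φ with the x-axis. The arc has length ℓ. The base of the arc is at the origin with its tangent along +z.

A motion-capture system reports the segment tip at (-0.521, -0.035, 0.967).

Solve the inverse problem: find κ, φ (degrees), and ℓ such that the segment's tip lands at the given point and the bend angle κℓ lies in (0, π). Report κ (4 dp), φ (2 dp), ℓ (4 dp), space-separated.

0.8647 183.84 1.1452

ρ = √(x²+y²) = √(-0.521² + -0.035²) = 0.52217
φ = atan2(y, x) mod 360° = atan2(-0.035, -0.521) = 183.8433°
|p|² = ρ² + z² = 0.52217² + 0.967² = 1.20776
κ = 2ρ / |p|² = 2×0.52217 / 1.20776 = 0.86470
θ = 2·atan2(ρ, z) = 2·atan2(0.52217, 0.967) = 0.99026 rad
ℓ = θ/κ = 0.99026/0.86470 = 1.14520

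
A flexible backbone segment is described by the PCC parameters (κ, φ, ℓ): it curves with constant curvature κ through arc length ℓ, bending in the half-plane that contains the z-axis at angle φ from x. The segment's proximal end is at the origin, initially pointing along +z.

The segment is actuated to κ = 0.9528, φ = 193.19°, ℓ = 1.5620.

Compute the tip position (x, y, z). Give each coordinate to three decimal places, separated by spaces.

-0.938 -0.220 1.046

θ = κ·ℓ = 0.9528 × 1.5620 = 1.48827 rad
ρ = (1 − cos θ)/κ = (1 − 0.08243)/0.9528 = 0.96303
z = sin θ / κ = 0.99660/0.9528 = 1.04597
x = ρ cos φ = 0.96303 × cos(193.19°) = -0.93762
y = ρ sin φ = 0.96303 × sin(193.19°) = -0.21974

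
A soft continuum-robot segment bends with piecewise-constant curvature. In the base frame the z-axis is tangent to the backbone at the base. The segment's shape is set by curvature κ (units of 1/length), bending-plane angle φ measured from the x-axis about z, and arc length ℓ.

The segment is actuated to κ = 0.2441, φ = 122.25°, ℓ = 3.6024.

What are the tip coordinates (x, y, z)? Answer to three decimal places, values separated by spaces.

θ = κ·ℓ = 0.2441 × 3.6024 = 0.87935 rad
ρ = (1 − cos θ)/κ = (1 − 0.63766)/0.2441 = 1.48441
z = sin θ / κ = 0.77032/0.2441 = 3.15576
x = ρ cos φ = 1.48441 × cos(122.25°) = -0.79210
y = ρ sin φ = 1.48441 × sin(122.25°) = 1.25541

-0.792 1.255 3.156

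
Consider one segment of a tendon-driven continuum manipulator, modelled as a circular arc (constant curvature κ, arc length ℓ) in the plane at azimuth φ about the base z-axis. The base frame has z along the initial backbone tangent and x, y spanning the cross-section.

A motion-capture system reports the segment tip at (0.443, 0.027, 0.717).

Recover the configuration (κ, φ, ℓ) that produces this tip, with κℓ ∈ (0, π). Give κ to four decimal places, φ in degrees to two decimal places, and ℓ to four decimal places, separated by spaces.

1.2483 3.49 0.8880

ρ = √(x²+y²) = √(0.443² + 0.027²) = 0.44382
φ = atan2(y, x) mod 360° = atan2(0.027, 0.443) = 3.4878°
|p|² = ρ² + z² = 0.44382² + 0.717² = 0.71107
κ = 2ρ / |p|² = 2×0.44382 / 0.71107 = 1.24833
θ = 2·atan2(ρ, z) = 2·atan2(0.44382, 0.717) = 1.10854 rad
ℓ = θ/κ = 1.10854/1.24833 = 0.88802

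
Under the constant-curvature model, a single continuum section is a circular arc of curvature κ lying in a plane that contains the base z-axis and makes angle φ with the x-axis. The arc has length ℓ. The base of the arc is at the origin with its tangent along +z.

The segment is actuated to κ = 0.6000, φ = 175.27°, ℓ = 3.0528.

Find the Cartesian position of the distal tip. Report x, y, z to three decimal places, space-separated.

-2.089 0.173 1.610

θ = κ·ℓ = 0.6000 × 3.0528 = 1.83168 rad
ρ = (1 − cos θ)/κ = (1 − -0.25793)/0.6000 = 2.09656
z = sin θ / κ = 0.96616/0.6000 = 1.61027
x = ρ cos φ = 2.09656 × cos(175.27°) = -2.08942
y = ρ sin φ = 2.09656 × sin(175.27°) = 0.17288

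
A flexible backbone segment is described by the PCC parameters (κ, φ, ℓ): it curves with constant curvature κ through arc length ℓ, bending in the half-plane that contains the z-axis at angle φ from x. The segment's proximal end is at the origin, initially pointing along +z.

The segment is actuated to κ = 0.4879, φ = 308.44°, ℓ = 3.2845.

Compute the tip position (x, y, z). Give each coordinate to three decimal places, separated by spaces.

1.315 -1.656 2.049

θ = κ·ℓ = 0.4879 × 3.2845 = 1.60251 rad
ρ = (1 − cos θ)/κ = (1 − -0.03171)/0.4879 = 2.11458
z = sin θ / κ = 0.99950/0.4879 = 2.04857
x = ρ cos φ = 2.11458 × cos(308.44°) = 1.31463
y = ρ sin φ = 2.11458 × sin(308.44°) = -1.65627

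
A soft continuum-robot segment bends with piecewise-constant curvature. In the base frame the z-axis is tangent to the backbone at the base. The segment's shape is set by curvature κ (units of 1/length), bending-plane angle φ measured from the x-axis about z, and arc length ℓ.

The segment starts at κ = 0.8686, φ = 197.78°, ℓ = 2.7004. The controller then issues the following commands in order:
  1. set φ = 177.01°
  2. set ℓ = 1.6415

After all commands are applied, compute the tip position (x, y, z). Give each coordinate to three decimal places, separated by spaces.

-0.984 0.051 1.139

initial: κ=0.8686, φ=197.78°, ℓ=2.7004
cmd 1: set φ=177.01° → (κ,φ,ℓ)=(0.8686,177.01°,2.7004) → tip=(-1.9540,0.1021,0.8227)
cmd 2: set ℓ=1.6415 → (κ,φ,ℓ)=(0.8686,177.01°,1.6415) → tip=(-0.9836,0.0514,1.1392)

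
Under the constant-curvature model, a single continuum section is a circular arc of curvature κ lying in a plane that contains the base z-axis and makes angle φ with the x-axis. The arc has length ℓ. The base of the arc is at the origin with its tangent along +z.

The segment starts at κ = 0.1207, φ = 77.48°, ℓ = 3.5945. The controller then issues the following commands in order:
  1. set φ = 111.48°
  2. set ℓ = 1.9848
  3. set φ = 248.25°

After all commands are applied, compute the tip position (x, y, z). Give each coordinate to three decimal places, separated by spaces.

initial: κ=0.1207, φ=77.48°, ℓ=3.5945
cmd 1: set φ=111.48° → (κ,φ,ℓ)=(0.1207,111.48°,3.5945) → tip=(-0.2811,0.7143,3.4828)
cmd 2: set ℓ=1.9848 → (κ,φ,ℓ)=(0.1207,111.48°,1.9848) → tip=(-0.0866,0.2202,1.9659)
cmd 3: set φ=248.25° → (κ,φ,ℓ)=(0.1207,248.25°,1.9848) → tip=(-0.0877,-0.2198,1.9659)

-0.088 -0.220 1.966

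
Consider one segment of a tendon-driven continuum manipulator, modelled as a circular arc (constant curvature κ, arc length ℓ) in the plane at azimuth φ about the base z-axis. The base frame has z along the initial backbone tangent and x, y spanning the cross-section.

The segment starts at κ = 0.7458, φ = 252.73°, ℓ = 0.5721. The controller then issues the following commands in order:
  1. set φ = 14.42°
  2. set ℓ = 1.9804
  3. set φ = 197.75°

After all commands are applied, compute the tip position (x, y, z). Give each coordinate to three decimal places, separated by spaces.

-1.157 -0.370 1.335

initial: κ=0.7458, φ=252.73°, ℓ=0.5721
cmd 1: set φ=14.42° → (κ,φ,ℓ)=(0.7458,14.42°,0.5721) → tip=(0.1164,0.0299,0.5549)
cmd 2: set ℓ=1.9804 → (κ,φ,ℓ)=(0.7458,14.42°,1.9804) → tip=(1.1770,0.3026,1.3349)
cmd 3: set φ=197.75° → (κ,φ,ℓ)=(0.7458,197.75°,1.9804) → tip=(-1.1574,-0.3705,1.3349)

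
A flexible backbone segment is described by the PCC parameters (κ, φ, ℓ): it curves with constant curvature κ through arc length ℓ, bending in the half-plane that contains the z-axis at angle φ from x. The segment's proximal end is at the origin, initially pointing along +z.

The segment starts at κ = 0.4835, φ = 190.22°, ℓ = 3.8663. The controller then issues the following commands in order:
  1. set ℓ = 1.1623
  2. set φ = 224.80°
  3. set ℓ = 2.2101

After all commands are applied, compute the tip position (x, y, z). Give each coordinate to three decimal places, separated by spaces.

-0.761 -0.756 1.813

initial: κ=0.4835, φ=190.22°, ℓ=3.8663
cmd 1: set ℓ=1.1623 → (κ,φ,ℓ)=(0.4835,190.22°,1.1623) → tip=(-0.3130,-0.0564,1.1021)
cmd 2: set φ=224.80° → (κ,φ,ℓ)=(0.4835,224.80°,1.1623) → tip=(-0.2257,-0.2241,1.1021)
cmd 3: set ℓ=2.2101 → (κ,φ,ℓ)=(0.4835,224.80°,2.2101) → tip=(-0.7611,-0.7558,1.8129)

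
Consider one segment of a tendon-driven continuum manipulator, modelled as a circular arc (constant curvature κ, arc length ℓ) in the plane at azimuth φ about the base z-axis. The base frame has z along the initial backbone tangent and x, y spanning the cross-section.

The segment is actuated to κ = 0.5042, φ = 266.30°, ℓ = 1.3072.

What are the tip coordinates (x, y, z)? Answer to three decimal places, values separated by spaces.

θ = κ·ℓ = 0.5042 × 1.3072 = 0.65909 rad
ρ = (1 − cos θ)/κ = (1 − 0.79055)/0.5042 = 0.41541
z = sin θ / κ = 0.61240/0.5042 = 1.21459
x = ρ cos φ = 0.41541 × cos(266.30°) = -0.02681
y = ρ sin φ = 0.41541 × sin(266.30°) = -0.41455

-0.027 -0.415 1.215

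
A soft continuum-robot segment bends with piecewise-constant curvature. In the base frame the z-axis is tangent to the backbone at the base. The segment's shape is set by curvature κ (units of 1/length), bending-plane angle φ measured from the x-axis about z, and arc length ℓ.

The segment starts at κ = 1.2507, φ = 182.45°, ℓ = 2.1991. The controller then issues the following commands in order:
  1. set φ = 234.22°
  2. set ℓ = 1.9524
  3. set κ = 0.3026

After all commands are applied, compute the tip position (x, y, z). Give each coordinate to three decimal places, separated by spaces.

initial: κ=1.2507, φ=182.45°, ℓ=2.1991
cmd 1: set φ=234.22° → (κ,φ,ℓ)=(1.2507,234.22°,2.1991) → tip=(-0.8996,-1.2483,0.3049)
cmd 2: set ℓ=1.9524 → (κ,φ,ℓ)=(1.2507,234.22°,1.9524) → tip=(-0.8251,-1.1449,0.5149)
cmd 3: set κ=0.3026 → (κ,φ,ℓ)=(0.3026,234.22°,1.9524) → tip=(-0.3275,-0.4544,1.8408)

-0.328 -0.454 1.841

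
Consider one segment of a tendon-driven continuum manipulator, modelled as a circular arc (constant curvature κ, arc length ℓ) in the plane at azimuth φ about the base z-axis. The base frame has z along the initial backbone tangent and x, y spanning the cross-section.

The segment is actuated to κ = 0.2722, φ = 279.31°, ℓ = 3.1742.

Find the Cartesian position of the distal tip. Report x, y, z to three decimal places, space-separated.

θ = κ·ℓ = 0.2722 × 3.1742 = 0.86402 rad
ρ = (1 − cos θ)/κ = (1 − 0.64939)/0.2722 = 1.28807
z = sin θ / κ = 0.76046/0.2722 = 2.79375
x = ρ cos φ = 1.28807 × cos(279.31°) = 0.20838
y = ρ sin φ = 1.28807 × sin(279.31°) = -1.27110

0.208 -1.271 2.794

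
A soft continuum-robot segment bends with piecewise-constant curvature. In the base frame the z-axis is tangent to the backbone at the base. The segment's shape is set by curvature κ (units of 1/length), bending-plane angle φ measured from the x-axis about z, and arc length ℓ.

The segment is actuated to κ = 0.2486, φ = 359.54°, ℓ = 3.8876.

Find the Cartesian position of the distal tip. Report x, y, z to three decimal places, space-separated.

1.737 -0.014 3.310

θ = κ·ℓ = 0.2486 × 3.8876 = 0.96646 rad
ρ = (1 − cos θ)/κ = (1 − 0.56822)/0.2486 = 1.73685
z = sin θ / κ = 0.82288/0.2486 = 3.31005
x = ρ cos φ = 1.73685 × cos(359.54°) = 1.73680
y = ρ sin φ = 1.73685 × sin(359.54°) = -0.01394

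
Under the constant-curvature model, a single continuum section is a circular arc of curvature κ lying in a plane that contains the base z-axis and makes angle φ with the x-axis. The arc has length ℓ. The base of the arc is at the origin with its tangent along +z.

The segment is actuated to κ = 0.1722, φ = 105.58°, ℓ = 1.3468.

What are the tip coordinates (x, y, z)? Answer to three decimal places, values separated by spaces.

-0.042 0.150 1.335

θ = κ·ℓ = 0.1722 × 1.3468 = 0.23192 rad
ρ = (1 − cos θ)/κ = (1 − 0.97323)/0.1722 = 0.15548
z = sin θ / κ = 0.22985/0.1722 = 1.33476
x = ρ cos φ = 0.15548 × cos(105.58°) = -0.04176
y = ρ sin φ = 0.15548 × sin(105.58°) = 0.14976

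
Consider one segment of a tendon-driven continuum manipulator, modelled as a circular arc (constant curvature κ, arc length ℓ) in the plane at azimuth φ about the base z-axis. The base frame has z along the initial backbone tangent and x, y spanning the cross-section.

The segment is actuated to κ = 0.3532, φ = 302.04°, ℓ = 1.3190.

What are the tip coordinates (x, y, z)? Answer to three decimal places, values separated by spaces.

θ = κ·ℓ = 0.3532 × 1.3190 = 0.46587 rad
ρ = (1 − cos θ)/κ = (1 − 0.89343)/0.3532 = 0.30172
z = sin θ / κ = 0.44920/0.3532 = 1.27180
x = ρ cos φ = 0.30172 × cos(302.04°) = 0.16007
y = ρ sin φ = 0.30172 × sin(302.04°) = -0.25577

0.160 -0.256 1.272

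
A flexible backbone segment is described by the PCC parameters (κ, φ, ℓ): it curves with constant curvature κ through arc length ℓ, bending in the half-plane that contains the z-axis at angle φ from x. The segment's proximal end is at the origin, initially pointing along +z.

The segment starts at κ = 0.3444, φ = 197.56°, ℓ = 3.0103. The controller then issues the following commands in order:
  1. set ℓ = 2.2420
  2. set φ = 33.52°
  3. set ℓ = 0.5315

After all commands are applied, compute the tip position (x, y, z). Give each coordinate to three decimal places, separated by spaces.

initial: κ=0.3444, φ=197.56°, ℓ=3.0103
cmd 1: set ℓ=2.2420 → (κ,φ,ℓ)=(0.3444,197.56°,2.2420) → tip=(-0.7850,-0.2484,2.0258)
cmd 2: set φ=33.52° → (κ,φ,ℓ)=(0.3444,33.52°,2.2420) → tip=(0.6865,0.4547,2.0258)
cmd 3: set ℓ=0.5315 → (κ,φ,ℓ)=(0.3444,33.52°,0.5315) → tip=(0.0404,0.0268,0.5285)

0.040 0.027 0.529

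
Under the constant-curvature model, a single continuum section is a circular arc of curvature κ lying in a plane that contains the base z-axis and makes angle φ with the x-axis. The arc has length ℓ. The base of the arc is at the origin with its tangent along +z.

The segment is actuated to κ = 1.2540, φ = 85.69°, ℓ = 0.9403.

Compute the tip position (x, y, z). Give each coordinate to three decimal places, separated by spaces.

θ = κ·ℓ = 1.2540 × 0.9403 = 1.17914 rad
ρ = (1 − cos θ)/κ = (1 − 0.38172)/1.2540 = 0.49304
z = sin θ / κ = 0.92428/1.2540 = 0.73706
x = ρ cos φ = 0.49304 × cos(85.69°) = 0.03705
y = ρ sin φ = 0.49304 × sin(85.69°) = 0.49165

0.037 0.492 0.737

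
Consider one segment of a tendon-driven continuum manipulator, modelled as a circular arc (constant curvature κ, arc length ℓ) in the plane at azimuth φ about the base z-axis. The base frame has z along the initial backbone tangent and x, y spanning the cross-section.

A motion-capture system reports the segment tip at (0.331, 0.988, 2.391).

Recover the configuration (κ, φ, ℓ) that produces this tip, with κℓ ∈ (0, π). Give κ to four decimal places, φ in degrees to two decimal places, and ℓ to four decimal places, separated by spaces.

ρ = √(x²+y²) = √(0.331² + 0.988²) = 1.04197
φ = atan2(y, x) mod 360° = atan2(0.988, 0.331) = 71.4781°
|p|² = ρ² + z² = 1.04197² + 2.391² = 6.80259
κ = 2ρ / |p|² = 2×1.04197 / 6.80259 = 0.30635
θ = 2·atan2(ρ, z) = 2·atan2(1.04197, 2.391) = 0.82195 rad
ℓ = θ/κ = 0.82195/0.30635 = 2.68307

0.3063 71.48 2.6831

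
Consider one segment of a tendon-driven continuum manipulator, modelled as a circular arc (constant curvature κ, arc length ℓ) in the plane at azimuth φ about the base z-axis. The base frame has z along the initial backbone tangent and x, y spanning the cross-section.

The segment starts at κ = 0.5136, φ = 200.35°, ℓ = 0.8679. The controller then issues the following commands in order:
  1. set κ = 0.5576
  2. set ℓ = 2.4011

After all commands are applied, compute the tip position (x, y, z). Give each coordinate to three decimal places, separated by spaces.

initial: κ=0.5136, φ=200.35°, ℓ=0.8679
cmd 1: set κ=0.5576 → (κ,φ,ℓ)=(0.5576,200.35°,0.8679) → tip=(-0.1931,-0.0716,0.8344)
cmd 2: set ℓ=2.4011 → (κ,φ,ℓ)=(0.5576,200.35°,2.4011) → tip=(-1.2949,-0.4803,1.7454)

-1.295 -0.480 1.745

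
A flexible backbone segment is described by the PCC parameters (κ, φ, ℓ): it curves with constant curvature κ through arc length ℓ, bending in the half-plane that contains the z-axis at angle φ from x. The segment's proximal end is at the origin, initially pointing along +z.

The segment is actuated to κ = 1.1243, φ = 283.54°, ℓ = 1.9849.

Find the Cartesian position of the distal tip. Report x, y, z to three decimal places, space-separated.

0.336 -1.395 0.702

θ = κ·ℓ = 1.1243 × 1.9849 = 2.23162 rad
ρ = (1 − cos θ)/κ = (1 − -0.61377)/1.1243 = 1.43536
z = sin θ / κ = 0.78949/1.1243 = 0.70220
x = ρ cos φ = 1.43536 × cos(283.54°) = 0.33605
y = ρ sin φ = 1.43536 × sin(283.54°) = -1.39546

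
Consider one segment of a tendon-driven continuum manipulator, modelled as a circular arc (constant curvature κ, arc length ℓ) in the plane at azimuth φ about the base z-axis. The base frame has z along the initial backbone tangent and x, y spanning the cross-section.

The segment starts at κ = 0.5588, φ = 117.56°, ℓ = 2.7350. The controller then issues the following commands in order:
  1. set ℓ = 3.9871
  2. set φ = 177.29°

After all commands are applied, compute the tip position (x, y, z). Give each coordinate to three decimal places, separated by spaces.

-2.880 0.136 1.417

initial: κ=0.5588, φ=117.56°, ℓ=2.7350
cmd 1: set ℓ=3.9871 → (κ,φ,ℓ)=(0.5588,117.56°,3.9871) → tip=(-1.3338,2.5557,1.4168)
cmd 2: set φ=177.29° → (κ,φ,ℓ)=(0.5588,177.29°,3.9871) → tip=(-2.8796,0.1363,1.4168)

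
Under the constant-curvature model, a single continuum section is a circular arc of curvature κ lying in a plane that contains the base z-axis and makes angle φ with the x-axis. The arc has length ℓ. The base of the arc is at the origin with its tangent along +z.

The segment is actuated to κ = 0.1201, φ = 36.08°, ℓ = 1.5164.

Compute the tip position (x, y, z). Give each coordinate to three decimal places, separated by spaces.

0.111 0.081 1.508

θ = κ·ℓ = 0.1201 × 1.5164 = 0.18212 rad
ρ = (1 − cos θ)/κ = (1 − 0.98346)/0.1201 = 0.13770
z = sin θ / κ = 0.18111/0.1201 = 1.50803
x = ρ cos φ = 0.13770 × cos(36.08°) = 0.11129
y = ρ sin φ = 0.13770 × sin(36.08°) = 0.08109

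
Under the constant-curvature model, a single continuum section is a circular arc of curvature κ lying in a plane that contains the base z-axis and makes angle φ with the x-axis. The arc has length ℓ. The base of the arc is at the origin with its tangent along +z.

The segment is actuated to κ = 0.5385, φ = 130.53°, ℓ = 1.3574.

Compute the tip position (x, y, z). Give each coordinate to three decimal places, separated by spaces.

θ = κ·ℓ = 0.5385 × 1.3574 = 0.73096 rad
ρ = (1 − cos θ)/κ = (1 − 0.74453)/0.5385 = 0.47440
z = sin θ / κ = 0.66758/0.5385 = 1.23971
x = ρ cos φ = 0.47440 × cos(130.53°) = -0.30829
y = ρ sin φ = 0.47440 × sin(130.53°) = 0.36058

-0.308 0.361 1.240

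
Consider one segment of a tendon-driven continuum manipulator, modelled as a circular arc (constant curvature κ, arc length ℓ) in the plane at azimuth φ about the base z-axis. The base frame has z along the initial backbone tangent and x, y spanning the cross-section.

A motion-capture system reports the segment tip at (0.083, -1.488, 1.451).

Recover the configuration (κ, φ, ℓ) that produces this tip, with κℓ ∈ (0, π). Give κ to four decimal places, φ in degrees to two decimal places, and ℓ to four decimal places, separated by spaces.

ρ = √(x²+y²) = √(0.083² + -1.488²) = 1.49031
φ = atan2(y, x) mod 360° = atan2(-1.488, 0.083) = 273.1926°
|p|² = ρ² + z² = 1.49031² + 1.451² = 4.32643
κ = 2ρ / |p|² = 2×1.49031 / 4.32643 = 0.68893
θ = 2·atan2(ρ, z) = 2·atan2(1.49031, 1.451) = 1.59753 rad
ℓ = θ/κ = 1.59753/0.68893 = 2.31884

0.6889 273.19 2.3188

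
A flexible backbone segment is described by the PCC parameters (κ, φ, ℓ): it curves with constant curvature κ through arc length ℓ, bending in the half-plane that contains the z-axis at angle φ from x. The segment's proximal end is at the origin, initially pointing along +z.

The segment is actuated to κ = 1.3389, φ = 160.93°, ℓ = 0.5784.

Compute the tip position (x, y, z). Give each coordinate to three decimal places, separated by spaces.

θ = κ·ℓ = 1.3389 × 0.5784 = 0.77442 rad
ρ = (1 − cos θ)/κ = (1 − 0.71483)/1.3389 = 0.21299
z = sin θ / κ = 0.69930/1.3389 = 0.52230
x = ρ cos φ = 0.21299 × cos(160.93°) = -0.20130
y = ρ sin φ = 0.21299 × sin(160.93°) = 0.06959

-0.201 0.070 0.522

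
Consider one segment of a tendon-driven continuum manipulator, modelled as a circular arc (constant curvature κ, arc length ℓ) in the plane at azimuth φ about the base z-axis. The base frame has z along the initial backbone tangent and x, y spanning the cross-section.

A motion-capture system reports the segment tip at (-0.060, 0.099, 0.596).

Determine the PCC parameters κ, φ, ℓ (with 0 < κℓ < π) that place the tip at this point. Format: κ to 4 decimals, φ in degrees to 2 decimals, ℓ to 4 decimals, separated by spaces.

ρ = √(x²+y²) = √(-0.060² + 0.099²) = 0.11576
φ = atan2(y, x) mod 360° = atan2(0.099, -0.060) = 121.2184°
|p|² = ρ² + z² = 0.11576² + 0.596² = 0.36862
κ = 2ρ / |p|² = 2×0.11576 / 0.36862 = 0.62809
θ = 2·atan2(ρ, z) = 2·atan2(0.11576, 0.596) = 0.38369 rad
ℓ = θ/κ = 0.38369/0.62809 = 0.61088

0.6281 121.22 0.6109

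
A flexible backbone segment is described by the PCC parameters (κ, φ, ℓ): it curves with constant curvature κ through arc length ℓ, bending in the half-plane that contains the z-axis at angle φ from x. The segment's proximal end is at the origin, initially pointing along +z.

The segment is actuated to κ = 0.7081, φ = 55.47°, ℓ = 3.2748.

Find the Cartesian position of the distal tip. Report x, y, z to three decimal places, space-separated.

θ = κ·ℓ = 0.7081 × 3.2748 = 2.31889 rad
ρ = (1 − cos θ)/κ = (1 − -0.68024)/0.7081 = 2.37288
z = sin θ / κ = 0.73299/0.7081 = 1.03515
x = ρ cos φ = 2.37288 × cos(55.47°) = 1.34504
y = ρ sin φ = 2.37288 × sin(55.47°) = 1.95485

1.345 1.955 1.035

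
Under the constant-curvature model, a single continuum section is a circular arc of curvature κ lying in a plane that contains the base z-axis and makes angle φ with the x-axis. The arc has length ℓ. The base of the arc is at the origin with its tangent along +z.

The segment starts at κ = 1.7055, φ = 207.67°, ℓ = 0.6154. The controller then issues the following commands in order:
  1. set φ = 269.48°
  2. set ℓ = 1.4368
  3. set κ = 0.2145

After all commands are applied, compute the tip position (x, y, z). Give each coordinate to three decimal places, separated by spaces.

-0.002 -0.220 1.414

initial: κ=1.7055, φ=207.67°, ℓ=0.6154
cmd 1: set φ=269.48° → (κ,φ,ℓ)=(1.7055,269.48°,0.6154) → tip=(-0.0027,-0.2944,0.5085)
cmd 2: set ℓ=1.4368 → (κ,φ,ℓ)=(1.7055,269.48°,1.4368) → tip=(-0.0094,-1.0381,0.3737)
cmd 3: set κ=0.2145 → (κ,φ,ℓ)=(0.2145,269.48°,1.4368) → tip=(-0.0020,-0.2197,1.4142)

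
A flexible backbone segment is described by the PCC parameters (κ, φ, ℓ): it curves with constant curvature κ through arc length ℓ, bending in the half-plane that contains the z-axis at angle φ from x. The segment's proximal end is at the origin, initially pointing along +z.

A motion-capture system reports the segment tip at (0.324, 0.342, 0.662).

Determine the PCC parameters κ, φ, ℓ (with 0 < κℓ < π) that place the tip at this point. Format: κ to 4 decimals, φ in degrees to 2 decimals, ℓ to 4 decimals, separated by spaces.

ρ = √(x²+y²) = √(0.324² + 0.342²) = 0.47111
φ = atan2(y, x) mod 360° = atan2(0.342, 0.324) = 46.5482°
|p|² = ρ² + z² = 0.47111² + 0.662² = 0.66018
κ = 2ρ / |p|² = 2×0.47111 / 0.66018 = 1.42719
θ = 2·atan2(ρ, z) = 2·atan2(0.47111, 0.662) = 1.23699 rad
ℓ = θ/κ = 1.23699/1.42719 = 0.86673

1.4272 46.55 0.8667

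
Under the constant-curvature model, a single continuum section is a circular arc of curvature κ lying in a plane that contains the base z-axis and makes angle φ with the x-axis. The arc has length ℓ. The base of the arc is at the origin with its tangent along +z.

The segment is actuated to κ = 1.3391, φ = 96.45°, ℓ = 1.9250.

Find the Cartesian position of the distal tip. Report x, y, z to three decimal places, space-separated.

θ = κ·ℓ = 1.3391 × 1.9250 = 2.57777 rad
ρ = (1 − cos θ)/κ = (1 − -0.84522)/1.3391 = 1.37795
z = sin θ / κ = 0.53442/1.3391 = 0.39909
x = ρ cos φ = 1.37795 × cos(96.45°) = -0.15479
y = ρ sin φ = 1.37795 × sin(96.45°) = 1.36923

-0.155 1.369 0.399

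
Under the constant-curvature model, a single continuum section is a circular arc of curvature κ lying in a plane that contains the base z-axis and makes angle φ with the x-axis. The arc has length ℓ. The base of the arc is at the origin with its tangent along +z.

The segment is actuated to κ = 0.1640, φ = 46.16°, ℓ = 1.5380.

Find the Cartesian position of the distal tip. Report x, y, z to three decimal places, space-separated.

0.134 0.139 1.522

θ = κ·ℓ = 0.1640 × 1.5380 = 0.25223 rad
ρ = (1 − cos θ)/κ = (1 − 0.96836)/0.1640 = 0.19294
z = sin θ / κ = 0.24957/0.1640 = 1.52174
x = ρ cos φ = 0.19294 × cos(46.16°) = 0.13364
y = ρ sin φ = 0.19294 × sin(46.16°) = 0.13916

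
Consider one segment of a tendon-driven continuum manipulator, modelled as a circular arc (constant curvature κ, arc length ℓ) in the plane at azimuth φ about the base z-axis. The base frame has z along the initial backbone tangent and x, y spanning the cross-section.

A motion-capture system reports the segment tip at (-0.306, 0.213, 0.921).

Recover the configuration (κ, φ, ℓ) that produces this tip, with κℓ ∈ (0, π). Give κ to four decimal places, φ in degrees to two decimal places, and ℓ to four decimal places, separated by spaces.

0.7553 145.16 1.0185

ρ = √(x²+y²) = √(-0.306² + 0.213²) = 0.37283
φ = atan2(y, x) mod 360° = atan2(0.213, -0.306) = 145.1591°
|p|² = ρ² + z² = 0.37283² + 0.921² = 0.98725
κ = 2ρ / |p|² = 2×0.37283 / 0.98725 = 0.75530
θ = 2·atan2(ρ, z) = 2·atan2(0.37283, 0.921) = 0.76930 rad
ℓ = θ/κ = 0.76930/0.75530 = 1.01853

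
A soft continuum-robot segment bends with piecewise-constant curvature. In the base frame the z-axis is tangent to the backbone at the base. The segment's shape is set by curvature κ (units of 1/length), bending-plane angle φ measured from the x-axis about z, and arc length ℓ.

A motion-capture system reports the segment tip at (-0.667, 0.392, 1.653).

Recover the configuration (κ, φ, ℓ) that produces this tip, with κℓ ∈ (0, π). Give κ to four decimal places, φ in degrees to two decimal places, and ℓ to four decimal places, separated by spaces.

ρ = √(x²+y²) = √(-0.667² + 0.392²) = 0.77366
φ = atan2(y, x) mod 360° = atan2(0.392, -0.667) = 149.5570°
|p|² = ρ² + z² = 0.77366² + 1.653² = 3.33096
κ = 2ρ / |p|² = 2×0.77366 / 3.33096 = 0.46453
θ = 2·atan2(ρ, z) = 2·atan2(0.77366, 1.653) = 0.87550 rad
ℓ = θ/κ = 0.87550/0.46453 = 1.88471

0.4645 149.56 1.8847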